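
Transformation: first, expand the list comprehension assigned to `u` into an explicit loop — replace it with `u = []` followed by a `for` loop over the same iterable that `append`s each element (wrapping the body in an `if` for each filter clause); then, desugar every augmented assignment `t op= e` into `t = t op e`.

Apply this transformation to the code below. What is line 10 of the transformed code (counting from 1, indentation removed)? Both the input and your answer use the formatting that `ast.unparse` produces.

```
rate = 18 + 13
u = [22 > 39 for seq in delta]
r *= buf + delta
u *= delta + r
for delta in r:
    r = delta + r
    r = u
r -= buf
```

Transformed code:
rate = 18 + 13
u = []
for seq in delta:
    u.append(22 > 39)
r = r * (buf + delta)
u = u * (delta + r)
for delta in r:
    r = delta + r
    r = u
r = r - buf

r = r - buf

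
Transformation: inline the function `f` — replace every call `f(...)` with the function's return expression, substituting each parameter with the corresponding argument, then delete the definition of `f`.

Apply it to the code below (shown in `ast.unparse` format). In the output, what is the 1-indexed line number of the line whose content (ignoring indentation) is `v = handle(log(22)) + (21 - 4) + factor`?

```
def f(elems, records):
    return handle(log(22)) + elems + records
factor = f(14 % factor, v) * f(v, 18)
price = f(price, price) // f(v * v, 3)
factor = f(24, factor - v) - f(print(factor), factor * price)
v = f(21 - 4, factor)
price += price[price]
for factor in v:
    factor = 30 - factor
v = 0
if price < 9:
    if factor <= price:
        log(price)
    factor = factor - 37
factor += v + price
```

Transformed code:
factor = (handle(log(22)) + 14 % factor + v) * (handle(log(22)) + v + 18)
price = (handle(log(22)) + price + price) // (handle(log(22)) + v * v + 3)
factor = handle(log(22)) + 24 + (factor - v) - (handle(log(22)) + print(factor) + factor * price)
v = handle(log(22)) + (21 - 4) + factor
price += price[price]
for factor in v:
    factor = 30 - factor
v = 0
if price < 9:
    if factor <= price:
        log(price)
    factor = factor - 37
factor += v + price

4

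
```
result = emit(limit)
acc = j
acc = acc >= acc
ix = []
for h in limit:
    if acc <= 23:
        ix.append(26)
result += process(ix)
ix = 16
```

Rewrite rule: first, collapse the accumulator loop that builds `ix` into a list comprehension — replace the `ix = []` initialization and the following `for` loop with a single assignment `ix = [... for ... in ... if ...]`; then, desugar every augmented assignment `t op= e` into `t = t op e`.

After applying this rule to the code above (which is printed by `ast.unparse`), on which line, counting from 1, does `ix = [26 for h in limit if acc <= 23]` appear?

4

Transformed code:
result = emit(limit)
acc = j
acc = acc >= acc
ix = [26 for h in limit if acc <= 23]
result = result + process(ix)
ix = 16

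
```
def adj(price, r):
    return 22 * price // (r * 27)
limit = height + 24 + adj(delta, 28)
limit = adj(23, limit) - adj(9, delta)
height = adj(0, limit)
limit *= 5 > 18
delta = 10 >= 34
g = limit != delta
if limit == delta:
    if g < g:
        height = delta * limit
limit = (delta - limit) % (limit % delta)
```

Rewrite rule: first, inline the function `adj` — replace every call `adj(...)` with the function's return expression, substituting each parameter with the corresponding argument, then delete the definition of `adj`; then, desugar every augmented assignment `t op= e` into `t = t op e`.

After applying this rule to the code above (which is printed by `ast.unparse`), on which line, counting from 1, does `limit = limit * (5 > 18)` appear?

Transformed code:
limit = height + 24 + 22 * delta // (28 * 27)
limit = 22 * 23 // (limit * 27) - 22 * 9 // (delta * 27)
height = 22 * 0 // (limit * 27)
limit = limit * (5 > 18)
delta = 10 >= 34
g = limit != delta
if limit == delta:
    if g < g:
        height = delta * limit
limit = (delta - limit) % (limit % delta)

4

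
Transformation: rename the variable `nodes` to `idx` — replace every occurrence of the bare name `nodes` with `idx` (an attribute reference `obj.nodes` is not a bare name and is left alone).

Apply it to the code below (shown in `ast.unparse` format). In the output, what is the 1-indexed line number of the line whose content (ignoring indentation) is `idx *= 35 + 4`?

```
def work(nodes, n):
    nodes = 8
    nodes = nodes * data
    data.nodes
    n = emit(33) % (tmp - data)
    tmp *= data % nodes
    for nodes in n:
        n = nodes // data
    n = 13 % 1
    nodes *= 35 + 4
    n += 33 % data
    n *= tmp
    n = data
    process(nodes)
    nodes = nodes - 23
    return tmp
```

10

Transformed code:
def work(idx, n):
    idx = 8
    idx = idx * data
    data.nodes
    n = emit(33) % (tmp - data)
    tmp *= data % idx
    for idx in n:
        n = idx // data
    n = 13 % 1
    idx *= 35 + 4
    n += 33 % data
    n *= tmp
    n = data
    process(idx)
    idx = idx - 23
    return tmp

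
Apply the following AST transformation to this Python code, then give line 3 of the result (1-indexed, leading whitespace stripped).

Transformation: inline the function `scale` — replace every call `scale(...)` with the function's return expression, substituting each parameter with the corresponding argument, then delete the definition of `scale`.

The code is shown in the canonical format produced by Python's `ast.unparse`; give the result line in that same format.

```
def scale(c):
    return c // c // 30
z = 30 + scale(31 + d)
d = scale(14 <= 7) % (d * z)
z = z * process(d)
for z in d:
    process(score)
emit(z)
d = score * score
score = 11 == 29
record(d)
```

z = z * process(d)

Transformed code:
z = 30 + (31 + d) // (31 + d) // 30
d = (14 <= 7) // (14 <= 7) // 30 % (d * z)
z = z * process(d)
for z in d:
    process(score)
emit(z)
d = score * score
score = 11 == 29
record(d)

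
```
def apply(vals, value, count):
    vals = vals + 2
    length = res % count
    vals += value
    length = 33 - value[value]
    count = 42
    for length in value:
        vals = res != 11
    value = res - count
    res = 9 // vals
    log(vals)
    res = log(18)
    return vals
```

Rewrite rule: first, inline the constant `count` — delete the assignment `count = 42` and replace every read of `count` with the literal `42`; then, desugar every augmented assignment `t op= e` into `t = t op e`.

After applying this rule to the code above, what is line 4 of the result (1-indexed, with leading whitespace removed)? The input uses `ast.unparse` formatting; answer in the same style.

Transformed code:
def apply(vals, value, count):
    vals = vals + 2
    length = res % 42
    vals = vals + value
    length = 33 - value[value]
    for length in value:
        vals = res != 11
    value = res - 42
    res = 9 // vals
    log(vals)
    res = log(18)
    return vals

vals = vals + value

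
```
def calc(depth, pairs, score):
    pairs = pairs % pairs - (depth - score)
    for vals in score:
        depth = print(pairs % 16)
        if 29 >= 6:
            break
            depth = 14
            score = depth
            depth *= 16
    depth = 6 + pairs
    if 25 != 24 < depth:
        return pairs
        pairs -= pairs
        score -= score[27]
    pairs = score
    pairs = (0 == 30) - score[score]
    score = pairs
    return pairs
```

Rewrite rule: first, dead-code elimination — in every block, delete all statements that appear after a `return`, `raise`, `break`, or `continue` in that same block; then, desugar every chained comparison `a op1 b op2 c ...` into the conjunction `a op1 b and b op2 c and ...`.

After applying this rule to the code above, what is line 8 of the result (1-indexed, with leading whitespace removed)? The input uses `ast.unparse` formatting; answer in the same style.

Transformed code:
def calc(depth, pairs, score):
    pairs = pairs % pairs - (depth - score)
    for vals in score:
        depth = print(pairs % 16)
        if 29 >= 6:
            break
    depth = 6 + pairs
    if 25 != 24 and 24 < depth:
        return pairs
    pairs = score
    pairs = (0 == 30) - score[score]
    score = pairs
    return pairs

if 25 != 24 and 24 < depth:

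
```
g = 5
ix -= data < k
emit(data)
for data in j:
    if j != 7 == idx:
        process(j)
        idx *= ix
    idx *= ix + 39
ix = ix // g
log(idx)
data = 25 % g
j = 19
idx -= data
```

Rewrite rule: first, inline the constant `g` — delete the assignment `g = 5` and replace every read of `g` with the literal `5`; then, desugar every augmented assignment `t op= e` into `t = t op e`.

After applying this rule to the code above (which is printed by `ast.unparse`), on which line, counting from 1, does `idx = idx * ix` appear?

6

Transformed code:
ix = ix - (data < k)
emit(data)
for data in j:
    if j != 7 == idx:
        process(j)
        idx = idx * ix
    idx = idx * (ix + 39)
ix = ix // 5
log(idx)
data = 25 % 5
j = 19
idx = idx - data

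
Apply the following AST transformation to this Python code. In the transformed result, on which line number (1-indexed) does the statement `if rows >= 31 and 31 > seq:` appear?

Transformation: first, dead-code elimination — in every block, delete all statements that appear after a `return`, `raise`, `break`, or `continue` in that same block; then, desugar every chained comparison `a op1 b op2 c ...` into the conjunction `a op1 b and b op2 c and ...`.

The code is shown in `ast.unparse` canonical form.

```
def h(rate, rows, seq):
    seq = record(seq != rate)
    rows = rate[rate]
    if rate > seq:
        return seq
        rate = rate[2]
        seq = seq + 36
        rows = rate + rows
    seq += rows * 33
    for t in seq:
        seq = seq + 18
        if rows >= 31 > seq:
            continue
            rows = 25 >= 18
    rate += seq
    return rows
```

Transformed code:
def h(rate, rows, seq):
    seq = record(seq != rate)
    rows = rate[rate]
    if rate > seq:
        return seq
    seq += rows * 33
    for t in seq:
        seq = seq + 18
        if rows >= 31 and 31 > seq:
            continue
    rate += seq
    return rows

9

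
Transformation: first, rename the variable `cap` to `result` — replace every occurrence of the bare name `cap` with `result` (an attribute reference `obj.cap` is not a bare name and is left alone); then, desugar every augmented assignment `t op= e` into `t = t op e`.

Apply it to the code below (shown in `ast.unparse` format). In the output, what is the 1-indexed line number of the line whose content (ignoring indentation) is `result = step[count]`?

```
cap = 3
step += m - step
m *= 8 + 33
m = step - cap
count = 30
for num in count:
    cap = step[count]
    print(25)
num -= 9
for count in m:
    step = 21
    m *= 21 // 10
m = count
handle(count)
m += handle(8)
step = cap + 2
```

Transformed code:
result = 3
step = step + (m - step)
m = m * (8 + 33)
m = step - result
count = 30
for num in count:
    result = step[count]
    print(25)
num = num - 9
for count in m:
    step = 21
    m = m * (21 // 10)
m = count
handle(count)
m = m + handle(8)
step = result + 2

7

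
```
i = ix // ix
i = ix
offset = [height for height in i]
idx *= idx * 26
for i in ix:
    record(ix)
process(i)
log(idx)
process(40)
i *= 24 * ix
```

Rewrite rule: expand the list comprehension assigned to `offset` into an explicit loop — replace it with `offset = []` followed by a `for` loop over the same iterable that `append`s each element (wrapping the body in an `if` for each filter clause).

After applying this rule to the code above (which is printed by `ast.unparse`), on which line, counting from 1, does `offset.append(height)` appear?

Transformed code:
i = ix // ix
i = ix
offset = []
for height in i:
    offset.append(height)
idx *= idx * 26
for i in ix:
    record(ix)
process(i)
log(idx)
process(40)
i *= 24 * ix

5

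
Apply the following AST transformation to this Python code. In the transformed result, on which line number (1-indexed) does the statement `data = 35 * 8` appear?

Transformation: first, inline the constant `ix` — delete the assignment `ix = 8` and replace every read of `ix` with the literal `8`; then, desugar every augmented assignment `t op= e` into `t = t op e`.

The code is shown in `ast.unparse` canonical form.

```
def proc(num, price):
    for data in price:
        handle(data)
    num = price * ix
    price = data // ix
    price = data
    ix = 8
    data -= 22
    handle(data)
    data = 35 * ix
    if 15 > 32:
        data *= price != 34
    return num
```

Transformed code:
def proc(num, price):
    for data in price:
        handle(data)
    num = price * 8
    price = data // 8
    price = data
    data = data - 22
    handle(data)
    data = 35 * 8
    if 15 > 32:
        data = data * (price != 34)
    return num

9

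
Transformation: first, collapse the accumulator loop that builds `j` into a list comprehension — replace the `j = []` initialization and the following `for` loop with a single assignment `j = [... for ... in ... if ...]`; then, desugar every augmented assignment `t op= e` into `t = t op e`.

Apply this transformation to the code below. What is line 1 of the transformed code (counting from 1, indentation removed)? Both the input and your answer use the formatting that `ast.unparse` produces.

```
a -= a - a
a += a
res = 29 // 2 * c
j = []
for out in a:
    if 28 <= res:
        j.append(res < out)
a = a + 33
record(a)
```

Transformed code:
a = a - (a - a)
a = a + a
res = 29 // 2 * c
j = [res < out for out in a if 28 <= res]
a = a + 33
record(a)

a = a - (a - a)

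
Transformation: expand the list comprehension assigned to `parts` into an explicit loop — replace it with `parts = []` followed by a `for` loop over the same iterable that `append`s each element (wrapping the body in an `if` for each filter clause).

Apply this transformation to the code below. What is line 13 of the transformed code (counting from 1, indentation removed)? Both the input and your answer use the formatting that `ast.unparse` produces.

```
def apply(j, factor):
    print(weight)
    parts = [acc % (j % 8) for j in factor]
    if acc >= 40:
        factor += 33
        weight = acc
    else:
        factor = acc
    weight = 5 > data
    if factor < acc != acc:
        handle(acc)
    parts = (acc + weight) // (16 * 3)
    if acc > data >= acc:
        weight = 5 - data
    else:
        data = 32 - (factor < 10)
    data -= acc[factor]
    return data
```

handle(acc)

Transformed code:
def apply(j, factor):
    print(weight)
    parts = []
    for j in factor:
        parts.append(acc % (j % 8))
    if acc >= 40:
        factor += 33
        weight = acc
    else:
        factor = acc
    weight = 5 > data
    if factor < acc != acc:
        handle(acc)
    parts = (acc + weight) // (16 * 3)
    if acc > data >= acc:
        weight = 5 - data
    else:
        data = 32 - (factor < 10)
    data -= acc[factor]
    return data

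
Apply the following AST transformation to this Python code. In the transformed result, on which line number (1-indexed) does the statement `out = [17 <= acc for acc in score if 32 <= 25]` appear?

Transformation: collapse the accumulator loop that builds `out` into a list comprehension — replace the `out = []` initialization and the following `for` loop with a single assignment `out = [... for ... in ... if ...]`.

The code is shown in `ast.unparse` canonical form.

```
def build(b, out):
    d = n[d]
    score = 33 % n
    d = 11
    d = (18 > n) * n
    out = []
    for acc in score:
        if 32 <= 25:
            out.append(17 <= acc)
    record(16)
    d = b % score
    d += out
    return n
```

6

Transformed code:
def build(b, out):
    d = n[d]
    score = 33 % n
    d = 11
    d = (18 > n) * n
    out = [17 <= acc for acc in score if 32 <= 25]
    record(16)
    d = b % score
    d += out
    return n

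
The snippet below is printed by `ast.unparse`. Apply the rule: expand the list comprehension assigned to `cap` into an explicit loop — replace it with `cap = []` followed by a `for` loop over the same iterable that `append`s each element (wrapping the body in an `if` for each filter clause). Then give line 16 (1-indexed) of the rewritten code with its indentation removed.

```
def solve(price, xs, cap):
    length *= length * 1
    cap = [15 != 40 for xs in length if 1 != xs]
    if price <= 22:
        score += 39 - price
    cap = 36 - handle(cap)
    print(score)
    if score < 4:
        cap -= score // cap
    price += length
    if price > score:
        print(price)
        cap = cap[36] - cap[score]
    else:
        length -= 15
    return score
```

Transformed code:
def solve(price, xs, cap):
    length *= length * 1
    cap = []
    for xs in length:
        if 1 != xs:
            cap.append(15 != 40)
    if price <= 22:
        score += 39 - price
    cap = 36 - handle(cap)
    print(score)
    if score < 4:
        cap -= score // cap
    price += length
    if price > score:
        print(price)
        cap = cap[36] - cap[score]
    else:
        length -= 15
    return score

cap = cap[36] - cap[score]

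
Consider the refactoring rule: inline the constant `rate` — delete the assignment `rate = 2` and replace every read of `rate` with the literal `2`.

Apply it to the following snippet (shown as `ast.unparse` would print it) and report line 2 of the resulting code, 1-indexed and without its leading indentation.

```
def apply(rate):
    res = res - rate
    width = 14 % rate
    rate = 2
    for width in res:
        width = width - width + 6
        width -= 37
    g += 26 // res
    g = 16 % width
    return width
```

res = res - 2

Transformed code:
def apply(rate):
    res = res - 2
    width = 14 % 2
    for width in res:
        width = width - width + 6
        width -= 37
    g += 26 // res
    g = 16 % width
    return width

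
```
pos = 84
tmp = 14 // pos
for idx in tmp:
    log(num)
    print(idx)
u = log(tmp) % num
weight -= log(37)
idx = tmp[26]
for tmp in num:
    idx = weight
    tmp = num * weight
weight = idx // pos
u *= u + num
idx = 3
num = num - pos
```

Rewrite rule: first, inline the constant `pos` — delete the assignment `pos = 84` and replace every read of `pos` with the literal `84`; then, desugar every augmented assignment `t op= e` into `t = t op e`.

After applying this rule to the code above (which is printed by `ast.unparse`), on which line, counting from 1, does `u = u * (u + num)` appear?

Transformed code:
tmp = 14 // 84
for idx in tmp:
    log(num)
    print(idx)
u = log(tmp) % num
weight = weight - log(37)
idx = tmp[26]
for tmp in num:
    idx = weight
    tmp = num * weight
weight = idx // 84
u = u * (u + num)
idx = 3
num = num - 84

12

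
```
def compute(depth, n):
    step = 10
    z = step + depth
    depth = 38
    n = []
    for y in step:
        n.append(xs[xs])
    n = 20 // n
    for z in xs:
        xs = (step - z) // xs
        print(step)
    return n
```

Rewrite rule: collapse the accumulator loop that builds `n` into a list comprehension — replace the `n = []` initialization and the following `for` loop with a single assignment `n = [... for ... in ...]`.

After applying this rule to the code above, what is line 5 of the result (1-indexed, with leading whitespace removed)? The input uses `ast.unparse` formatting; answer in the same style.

n = [xs[xs] for y in step]

Transformed code:
def compute(depth, n):
    step = 10
    z = step + depth
    depth = 38
    n = [xs[xs] for y in step]
    n = 20 // n
    for z in xs:
        xs = (step - z) // xs
        print(step)
    return n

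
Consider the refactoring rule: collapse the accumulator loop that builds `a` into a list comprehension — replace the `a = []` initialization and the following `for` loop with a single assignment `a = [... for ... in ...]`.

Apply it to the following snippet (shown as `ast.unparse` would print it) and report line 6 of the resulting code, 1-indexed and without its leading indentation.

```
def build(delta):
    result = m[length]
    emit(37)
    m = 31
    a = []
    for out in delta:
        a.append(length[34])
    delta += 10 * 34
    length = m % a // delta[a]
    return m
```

delta += 10 * 34

Transformed code:
def build(delta):
    result = m[length]
    emit(37)
    m = 31
    a = [length[34] for out in delta]
    delta += 10 * 34
    length = m % a // delta[a]
    return m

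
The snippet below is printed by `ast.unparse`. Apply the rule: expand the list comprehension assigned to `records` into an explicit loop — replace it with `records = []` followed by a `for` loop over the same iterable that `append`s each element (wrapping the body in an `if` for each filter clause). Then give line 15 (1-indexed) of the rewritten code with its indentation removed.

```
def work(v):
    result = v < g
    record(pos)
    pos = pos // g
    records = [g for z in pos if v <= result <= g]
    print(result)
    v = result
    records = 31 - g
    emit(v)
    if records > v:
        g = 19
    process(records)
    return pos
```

process(records)

Transformed code:
def work(v):
    result = v < g
    record(pos)
    pos = pos // g
    records = []
    for z in pos:
        if v <= result <= g:
            records.append(g)
    print(result)
    v = result
    records = 31 - g
    emit(v)
    if records > v:
        g = 19
    process(records)
    return pos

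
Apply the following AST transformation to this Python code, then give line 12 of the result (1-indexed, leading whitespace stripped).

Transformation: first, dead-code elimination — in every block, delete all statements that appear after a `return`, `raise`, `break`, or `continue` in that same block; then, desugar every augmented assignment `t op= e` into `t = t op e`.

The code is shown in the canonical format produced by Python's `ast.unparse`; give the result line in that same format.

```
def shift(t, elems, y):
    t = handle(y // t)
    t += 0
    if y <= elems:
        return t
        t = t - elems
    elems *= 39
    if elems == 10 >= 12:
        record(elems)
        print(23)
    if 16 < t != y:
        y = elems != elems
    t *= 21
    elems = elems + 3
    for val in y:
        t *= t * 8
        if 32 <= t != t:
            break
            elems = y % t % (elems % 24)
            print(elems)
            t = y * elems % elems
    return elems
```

Transformed code:
def shift(t, elems, y):
    t = handle(y // t)
    t = t + 0
    if y <= elems:
        return t
    elems = elems * 39
    if elems == 10 >= 12:
        record(elems)
        print(23)
    if 16 < t != y:
        y = elems != elems
    t = t * 21
    elems = elems + 3
    for val in y:
        t = t * (t * 8)
        if 32 <= t != t:
            break
    return elems

t = t * 21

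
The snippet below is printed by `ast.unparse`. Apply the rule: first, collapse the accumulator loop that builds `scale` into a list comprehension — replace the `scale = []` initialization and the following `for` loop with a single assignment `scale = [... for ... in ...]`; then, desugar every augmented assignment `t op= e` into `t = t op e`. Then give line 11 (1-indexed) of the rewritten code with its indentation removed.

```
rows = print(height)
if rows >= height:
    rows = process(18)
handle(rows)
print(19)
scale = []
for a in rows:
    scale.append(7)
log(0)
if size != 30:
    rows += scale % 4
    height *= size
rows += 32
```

Transformed code:
rows = print(height)
if rows >= height:
    rows = process(18)
handle(rows)
print(19)
scale = [7 for a in rows]
log(0)
if size != 30:
    rows = rows + scale % 4
    height = height * size
rows = rows + 32

rows = rows + 32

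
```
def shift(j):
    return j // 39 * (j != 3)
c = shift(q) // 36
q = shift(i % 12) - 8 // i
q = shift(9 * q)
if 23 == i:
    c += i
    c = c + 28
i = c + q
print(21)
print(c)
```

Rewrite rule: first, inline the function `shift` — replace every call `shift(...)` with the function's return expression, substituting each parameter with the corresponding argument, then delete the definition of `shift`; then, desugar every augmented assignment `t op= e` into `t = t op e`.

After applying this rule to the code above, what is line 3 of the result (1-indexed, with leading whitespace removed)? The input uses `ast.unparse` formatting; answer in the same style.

Transformed code:
c = q // 39 * (q != 3) // 36
q = i % 12 // 39 * (i % 12 != 3) - 8 // i
q = 9 * q // 39 * (9 * q != 3)
if 23 == i:
    c = c + i
    c = c + 28
i = c + q
print(21)
print(c)

q = 9 * q // 39 * (9 * q != 3)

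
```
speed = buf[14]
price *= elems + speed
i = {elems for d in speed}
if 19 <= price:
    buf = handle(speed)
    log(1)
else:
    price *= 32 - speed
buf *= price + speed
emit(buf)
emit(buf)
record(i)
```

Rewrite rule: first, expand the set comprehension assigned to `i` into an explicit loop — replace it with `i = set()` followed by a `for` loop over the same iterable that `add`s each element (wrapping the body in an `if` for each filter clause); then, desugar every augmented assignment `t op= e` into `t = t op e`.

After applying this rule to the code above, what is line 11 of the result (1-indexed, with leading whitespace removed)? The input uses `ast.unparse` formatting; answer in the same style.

buf = buf * (price + speed)

Transformed code:
speed = buf[14]
price = price * (elems + speed)
i = set()
for d in speed:
    i.add(elems)
if 19 <= price:
    buf = handle(speed)
    log(1)
else:
    price = price * (32 - speed)
buf = buf * (price + speed)
emit(buf)
emit(buf)
record(i)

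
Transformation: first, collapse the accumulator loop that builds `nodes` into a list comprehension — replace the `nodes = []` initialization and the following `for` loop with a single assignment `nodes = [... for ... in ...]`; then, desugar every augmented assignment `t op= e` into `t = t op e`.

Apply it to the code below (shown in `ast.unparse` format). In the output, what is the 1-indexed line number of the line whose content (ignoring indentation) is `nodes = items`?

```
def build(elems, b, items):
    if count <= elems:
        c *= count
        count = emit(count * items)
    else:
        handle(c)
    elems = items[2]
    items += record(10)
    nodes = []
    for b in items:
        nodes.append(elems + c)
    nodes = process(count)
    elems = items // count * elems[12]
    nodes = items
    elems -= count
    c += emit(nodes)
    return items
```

12

Transformed code:
def build(elems, b, items):
    if count <= elems:
        c = c * count
        count = emit(count * items)
    else:
        handle(c)
    elems = items[2]
    items = items + record(10)
    nodes = [elems + c for b in items]
    nodes = process(count)
    elems = items // count * elems[12]
    nodes = items
    elems = elems - count
    c = c + emit(nodes)
    return items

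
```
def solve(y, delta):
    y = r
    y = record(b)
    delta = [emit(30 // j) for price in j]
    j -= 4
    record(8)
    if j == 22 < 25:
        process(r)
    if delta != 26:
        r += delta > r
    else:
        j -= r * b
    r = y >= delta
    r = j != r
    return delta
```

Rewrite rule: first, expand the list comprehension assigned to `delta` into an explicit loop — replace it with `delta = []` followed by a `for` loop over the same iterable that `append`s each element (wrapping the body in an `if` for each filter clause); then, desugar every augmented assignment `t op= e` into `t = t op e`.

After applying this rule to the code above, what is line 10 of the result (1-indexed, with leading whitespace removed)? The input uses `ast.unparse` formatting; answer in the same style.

process(r)

Transformed code:
def solve(y, delta):
    y = r
    y = record(b)
    delta = []
    for price in j:
        delta.append(emit(30 // j))
    j = j - 4
    record(8)
    if j == 22 < 25:
        process(r)
    if delta != 26:
        r = r + (delta > r)
    else:
        j = j - r * b
    r = y >= delta
    r = j != r
    return delta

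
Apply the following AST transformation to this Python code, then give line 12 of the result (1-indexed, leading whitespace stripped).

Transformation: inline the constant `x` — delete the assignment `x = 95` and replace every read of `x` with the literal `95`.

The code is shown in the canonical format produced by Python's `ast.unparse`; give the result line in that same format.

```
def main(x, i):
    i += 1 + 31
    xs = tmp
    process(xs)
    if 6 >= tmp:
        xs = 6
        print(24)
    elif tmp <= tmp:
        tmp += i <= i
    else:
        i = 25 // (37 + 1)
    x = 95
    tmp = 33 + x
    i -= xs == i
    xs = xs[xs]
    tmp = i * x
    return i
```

Transformed code:
def main(x, i):
    i += 1 + 31
    xs = tmp
    process(xs)
    if 6 >= tmp:
        xs = 6
        print(24)
    elif tmp <= tmp:
        tmp += i <= i
    else:
        i = 25 // (37 + 1)
    tmp = 33 + 95
    i -= xs == i
    xs = xs[xs]
    tmp = i * 95
    return i

tmp = 33 + 95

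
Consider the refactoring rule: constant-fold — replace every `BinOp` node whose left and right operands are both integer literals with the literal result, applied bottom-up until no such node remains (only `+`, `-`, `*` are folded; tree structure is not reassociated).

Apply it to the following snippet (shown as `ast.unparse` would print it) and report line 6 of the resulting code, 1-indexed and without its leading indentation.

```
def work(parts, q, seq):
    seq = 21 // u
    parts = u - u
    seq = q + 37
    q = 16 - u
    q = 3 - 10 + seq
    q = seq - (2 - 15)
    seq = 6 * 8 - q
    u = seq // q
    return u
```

q = -7 + seq

Transformed code:
def work(parts, q, seq):
    seq = 21 // u
    parts = u - u
    seq = q + 37
    q = 16 - u
    q = -7 + seq
    q = seq - -13
    seq = 48 - q
    u = seq // q
    return u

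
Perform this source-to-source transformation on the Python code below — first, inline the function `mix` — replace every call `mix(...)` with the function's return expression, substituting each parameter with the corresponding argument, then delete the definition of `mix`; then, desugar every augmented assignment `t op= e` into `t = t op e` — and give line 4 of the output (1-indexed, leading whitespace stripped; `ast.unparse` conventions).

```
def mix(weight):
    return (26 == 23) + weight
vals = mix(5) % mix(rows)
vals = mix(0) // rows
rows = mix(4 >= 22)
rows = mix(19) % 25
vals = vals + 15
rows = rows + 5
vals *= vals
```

rows = ((26 == 23) + 19) % 25

Transformed code:
vals = ((26 == 23) + 5) % ((26 == 23) + rows)
vals = ((26 == 23) + 0) // rows
rows = (26 == 23) + (4 >= 22)
rows = ((26 == 23) + 19) % 25
vals = vals + 15
rows = rows + 5
vals = vals * vals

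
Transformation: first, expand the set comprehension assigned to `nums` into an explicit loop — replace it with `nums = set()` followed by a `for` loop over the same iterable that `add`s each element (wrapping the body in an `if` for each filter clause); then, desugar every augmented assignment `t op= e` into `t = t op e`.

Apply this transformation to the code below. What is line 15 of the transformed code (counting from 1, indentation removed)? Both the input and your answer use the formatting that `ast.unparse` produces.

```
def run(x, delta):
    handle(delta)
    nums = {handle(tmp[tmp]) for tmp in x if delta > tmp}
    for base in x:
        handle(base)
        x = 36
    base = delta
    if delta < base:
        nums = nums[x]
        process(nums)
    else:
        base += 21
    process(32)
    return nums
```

base = base + 21

Transformed code:
def run(x, delta):
    handle(delta)
    nums = set()
    for tmp in x:
        if delta > tmp:
            nums.add(handle(tmp[tmp]))
    for base in x:
        handle(base)
        x = 36
    base = delta
    if delta < base:
        nums = nums[x]
        process(nums)
    else:
        base = base + 21
    process(32)
    return nums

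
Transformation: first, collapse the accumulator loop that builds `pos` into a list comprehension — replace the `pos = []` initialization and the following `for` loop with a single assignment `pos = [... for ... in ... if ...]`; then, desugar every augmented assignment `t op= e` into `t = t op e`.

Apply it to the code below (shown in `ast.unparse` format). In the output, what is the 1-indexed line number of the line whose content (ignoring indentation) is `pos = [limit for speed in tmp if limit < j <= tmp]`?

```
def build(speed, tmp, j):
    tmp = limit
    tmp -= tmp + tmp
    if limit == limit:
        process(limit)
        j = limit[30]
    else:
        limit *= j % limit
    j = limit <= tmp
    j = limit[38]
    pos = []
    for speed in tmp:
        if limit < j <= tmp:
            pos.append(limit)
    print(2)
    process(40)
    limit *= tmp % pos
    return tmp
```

Transformed code:
def build(speed, tmp, j):
    tmp = limit
    tmp = tmp - (tmp + tmp)
    if limit == limit:
        process(limit)
        j = limit[30]
    else:
        limit = limit * (j % limit)
    j = limit <= tmp
    j = limit[38]
    pos = [limit for speed in tmp if limit < j <= tmp]
    print(2)
    process(40)
    limit = limit * (tmp % pos)
    return tmp

11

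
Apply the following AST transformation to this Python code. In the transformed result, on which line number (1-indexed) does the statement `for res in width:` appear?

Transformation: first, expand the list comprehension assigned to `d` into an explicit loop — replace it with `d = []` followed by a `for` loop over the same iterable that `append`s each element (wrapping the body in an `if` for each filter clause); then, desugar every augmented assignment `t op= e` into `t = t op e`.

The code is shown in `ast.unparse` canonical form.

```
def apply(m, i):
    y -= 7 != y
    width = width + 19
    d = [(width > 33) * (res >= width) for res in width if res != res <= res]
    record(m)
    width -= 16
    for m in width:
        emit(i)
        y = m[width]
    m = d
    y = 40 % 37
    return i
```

5

Transformed code:
def apply(m, i):
    y = y - (7 != y)
    width = width + 19
    d = []
    for res in width:
        if res != res <= res:
            d.append((width > 33) * (res >= width))
    record(m)
    width = width - 16
    for m in width:
        emit(i)
        y = m[width]
    m = d
    y = 40 % 37
    return i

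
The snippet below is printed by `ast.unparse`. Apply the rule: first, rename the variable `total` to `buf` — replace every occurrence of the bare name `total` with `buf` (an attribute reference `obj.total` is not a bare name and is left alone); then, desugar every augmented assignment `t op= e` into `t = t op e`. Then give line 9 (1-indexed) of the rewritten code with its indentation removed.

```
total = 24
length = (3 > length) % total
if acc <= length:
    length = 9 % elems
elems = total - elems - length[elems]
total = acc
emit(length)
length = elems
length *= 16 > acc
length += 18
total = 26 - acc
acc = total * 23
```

length = length * (16 > acc)

Transformed code:
buf = 24
length = (3 > length) % buf
if acc <= length:
    length = 9 % elems
elems = buf - elems - length[elems]
buf = acc
emit(length)
length = elems
length = length * (16 > acc)
length = length + 18
buf = 26 - acc
acc = buf * 23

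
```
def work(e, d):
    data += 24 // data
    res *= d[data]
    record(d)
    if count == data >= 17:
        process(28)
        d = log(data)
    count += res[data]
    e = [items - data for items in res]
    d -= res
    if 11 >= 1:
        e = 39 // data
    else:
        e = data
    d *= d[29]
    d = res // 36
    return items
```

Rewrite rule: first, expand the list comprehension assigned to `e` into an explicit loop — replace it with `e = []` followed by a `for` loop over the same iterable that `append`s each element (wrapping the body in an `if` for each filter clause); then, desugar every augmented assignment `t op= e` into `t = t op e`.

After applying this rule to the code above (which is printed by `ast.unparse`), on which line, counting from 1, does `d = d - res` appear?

12

Transformed code:
def work(e, d):
    data = data + 24 // data
    res = res * d[data]
    record(d)
    if count == data >= 17:
        process(28)
        d = log(data)
    count = count + res[data]
    e = []
    for items in res:
        e.append(items - data)
    d = d - res
    if 11 >= 1:
        e = 39 // data
    else:
        e = data
    d = d * d[29]
    d = res // 36
    return items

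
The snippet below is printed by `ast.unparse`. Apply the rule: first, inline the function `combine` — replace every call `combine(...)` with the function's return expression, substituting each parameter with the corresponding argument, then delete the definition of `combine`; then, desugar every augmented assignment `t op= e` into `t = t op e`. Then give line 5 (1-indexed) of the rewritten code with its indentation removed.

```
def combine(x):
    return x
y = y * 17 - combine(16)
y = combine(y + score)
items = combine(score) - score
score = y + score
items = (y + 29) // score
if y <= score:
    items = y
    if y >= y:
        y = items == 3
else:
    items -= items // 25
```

items = (y + 29) // score

Transformed code:
y = y * 17 - 16
y = y + score
items = score - score
score = y + score
items = (y + 29) // score
if y <= score:
    items = y
    if y >= y:
        y = items == 3
else:
    items = items - items // 25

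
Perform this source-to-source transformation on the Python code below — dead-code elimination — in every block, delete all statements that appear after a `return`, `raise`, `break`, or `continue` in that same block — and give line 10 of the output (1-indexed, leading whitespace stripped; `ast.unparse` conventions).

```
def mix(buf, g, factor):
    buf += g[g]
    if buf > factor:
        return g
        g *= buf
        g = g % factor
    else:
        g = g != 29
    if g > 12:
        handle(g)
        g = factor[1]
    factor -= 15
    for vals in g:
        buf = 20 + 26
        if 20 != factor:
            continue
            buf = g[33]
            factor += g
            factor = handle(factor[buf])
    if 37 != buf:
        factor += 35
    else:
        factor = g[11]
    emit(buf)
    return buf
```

factor -= 15

Transformed code:
def mix(buf, g, factor):
    buf += g[g]
    if buf > factor:
        return g
    else:
        g = g != 29
    if g > 12:
        handle(g)
        g = factor[1]
    factor -= 15
    for vals in g:
        buf = 20 + 26
        if 20 != factor:
            continue
    if 37 != buf:
        factor += 35
    else:
        factor = g[11]
    emit(buf)
    return buf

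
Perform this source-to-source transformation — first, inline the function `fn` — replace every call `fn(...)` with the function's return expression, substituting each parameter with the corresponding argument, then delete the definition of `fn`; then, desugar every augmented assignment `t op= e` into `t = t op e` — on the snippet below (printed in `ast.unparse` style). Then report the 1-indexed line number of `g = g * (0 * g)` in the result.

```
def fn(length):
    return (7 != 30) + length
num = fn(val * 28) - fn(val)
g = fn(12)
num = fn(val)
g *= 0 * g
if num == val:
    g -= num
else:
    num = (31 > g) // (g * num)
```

4

Transformed code:
num = (7 != 30) + val * 28 - ((7 != 30) + val)
g = (7 != 30) + 12
num = (7 != 30) + val
g = g * (0 * g)
if num == val:
    g = g - num
else:
    num = (31 > g) // (g * num)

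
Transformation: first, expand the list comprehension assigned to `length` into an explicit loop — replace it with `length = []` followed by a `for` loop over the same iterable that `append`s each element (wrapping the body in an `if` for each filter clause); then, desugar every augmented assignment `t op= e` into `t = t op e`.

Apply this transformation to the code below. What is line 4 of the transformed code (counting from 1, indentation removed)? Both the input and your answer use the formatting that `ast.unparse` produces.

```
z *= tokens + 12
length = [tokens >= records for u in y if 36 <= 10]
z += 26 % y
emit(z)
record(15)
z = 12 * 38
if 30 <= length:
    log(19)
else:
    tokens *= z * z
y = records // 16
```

Transformed code:
z = z * (tokens + 12)
length = []
for u in y:
    if 36 <= 10:
        length.append(tokens >= records)
z = z + 26 % y
emit(z)
record(15)
z = 12 * 38
if 30 <= length:
    log(19)
else:
    tokens = tokens * (z * z)
y = records // 16

if 36 <= 10: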